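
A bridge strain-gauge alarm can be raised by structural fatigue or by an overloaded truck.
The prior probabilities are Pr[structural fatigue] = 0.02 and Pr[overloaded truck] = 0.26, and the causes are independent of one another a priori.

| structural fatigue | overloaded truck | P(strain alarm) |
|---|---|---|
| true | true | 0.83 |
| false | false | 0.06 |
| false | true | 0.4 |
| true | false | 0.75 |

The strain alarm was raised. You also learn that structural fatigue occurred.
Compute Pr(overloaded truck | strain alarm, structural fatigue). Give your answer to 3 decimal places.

For the numerator, keep only overloaded truck=true terms: 0.83×0.26 = 0.215800
Normalizer over all consistent configurations: 0.75×0.74 + 0.83×0.26 = 0.770800
Posterior = 0.215800 / 0.770800 ≈ 0.280

Pr(overloaded truck | strain alarm, structural fatigue) ≈ 0.280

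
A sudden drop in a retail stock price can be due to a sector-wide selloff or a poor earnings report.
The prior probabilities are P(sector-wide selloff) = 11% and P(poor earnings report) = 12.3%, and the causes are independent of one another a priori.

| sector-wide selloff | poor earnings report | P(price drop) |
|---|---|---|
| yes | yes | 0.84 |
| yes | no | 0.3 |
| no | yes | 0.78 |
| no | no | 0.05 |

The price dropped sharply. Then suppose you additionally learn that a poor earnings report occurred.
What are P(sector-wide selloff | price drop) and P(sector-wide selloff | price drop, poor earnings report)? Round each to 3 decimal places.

P(price drop) = 0.05×0.89×0.877 + 0.78×0.89×0.123 + 0.3×0.11×0.877 + 0.84×0.11×0.123 = 0.039027 + 0.085387 + 0.028941 + 0.011365 = 0.164720
Of this, 0.040306 comes from 0.028941 + 0.011365 (the sector-wide selloff=true cases).
P(sector-wide selloff | price drop) = 0.040306 / 0.164720 ≈ 0.245

With the extra evidence:
P(price drop | poor earnings report) = 0.78·0.89 + 0.84·0.11 = 0.694200 + 0.092400 = 0.786600
The sector-wide selloff-present share is 0.84·0.11 = 0.092400.
P(sector-wide selloff | price drop, poor earnings report) = 0.092400 / 0.786600 ≈ 0.117
The drop from 0.245 to 0.117 is the explaining-away (discounting) effect.

P(sector-wide selloff | price drop) ≈ 0.245; P(sector-wide selloff | price drop, poor earnings report) ≈ 0.117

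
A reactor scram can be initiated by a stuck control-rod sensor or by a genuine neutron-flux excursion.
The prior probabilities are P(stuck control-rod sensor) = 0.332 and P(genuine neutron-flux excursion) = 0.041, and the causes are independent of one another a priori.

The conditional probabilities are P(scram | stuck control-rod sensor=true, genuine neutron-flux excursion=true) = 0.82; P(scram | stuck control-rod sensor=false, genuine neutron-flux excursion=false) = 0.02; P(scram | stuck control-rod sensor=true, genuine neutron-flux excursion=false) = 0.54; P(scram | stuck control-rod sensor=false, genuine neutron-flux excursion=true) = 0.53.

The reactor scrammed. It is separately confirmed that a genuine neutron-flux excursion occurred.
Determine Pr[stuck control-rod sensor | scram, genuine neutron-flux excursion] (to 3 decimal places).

Numerator (weight on configurations with stuck control-rod sensor): 0.82·0.332 = 0.272240
Normalizer over all consistent configurations: 0.53·0.668 + 0.82·0.332 = 0.626280
P(stuck control-rod sensor | scram, genuine neutron-flux excursion) = 0.272240/0.626280 ≈ 0.435

Pr[stuck control-rod sensor | scram, genuine neutron-flux excursion] ≈ 0.435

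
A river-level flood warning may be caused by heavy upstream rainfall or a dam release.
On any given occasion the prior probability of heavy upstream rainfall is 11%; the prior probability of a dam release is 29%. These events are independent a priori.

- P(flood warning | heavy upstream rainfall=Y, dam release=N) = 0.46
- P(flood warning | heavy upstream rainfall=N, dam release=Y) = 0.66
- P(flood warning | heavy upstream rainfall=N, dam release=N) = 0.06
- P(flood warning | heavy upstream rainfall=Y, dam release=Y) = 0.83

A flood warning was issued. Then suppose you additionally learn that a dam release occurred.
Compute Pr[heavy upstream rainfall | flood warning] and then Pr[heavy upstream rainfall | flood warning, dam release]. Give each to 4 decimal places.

Pr[heavy upstream rainfall | flood warning] ≈ 0.2306; Pr[heavy upstream rainfall | flood warning, dam release] ≈ 0.1345

Enumerate the 4 (heavy upstream rainfall, dam release) configurations and weight by the priors:
  P(flood warning) = 0.06·0.89·0.71 + 0.66·0.89·0.29 + 0.46·0.11·0.71 + 0.83·0.11·0.29
        = 0.037914 + 0.170346 + 0.035926 + 0.026477 = 0.270663
Keeping only the heavy upstream rainfall-present terms gives 0.062403, so
  P(heavy upstream rainfall | flood warning) = 0.062403 / 0.270663 ≈ 0.2306

Now condition on the additional information:
P(flood warning | dam release) = 0.66×0.89 + 0.83×0.11 = 0.587400 + 0.091300 = 0.678700
Restricting to configurations with heavy upstream rainfall present: 0.83×0.11 = 0.091300.
So P(heavy upstream rainfall | flood warning, dam release) = 0.091300/0.678700 ≈ 0.1345.
Conditioning on dam release lowers the posterior on heavy upstream rainfall: the classic explaining-away effect in a common-effect structure.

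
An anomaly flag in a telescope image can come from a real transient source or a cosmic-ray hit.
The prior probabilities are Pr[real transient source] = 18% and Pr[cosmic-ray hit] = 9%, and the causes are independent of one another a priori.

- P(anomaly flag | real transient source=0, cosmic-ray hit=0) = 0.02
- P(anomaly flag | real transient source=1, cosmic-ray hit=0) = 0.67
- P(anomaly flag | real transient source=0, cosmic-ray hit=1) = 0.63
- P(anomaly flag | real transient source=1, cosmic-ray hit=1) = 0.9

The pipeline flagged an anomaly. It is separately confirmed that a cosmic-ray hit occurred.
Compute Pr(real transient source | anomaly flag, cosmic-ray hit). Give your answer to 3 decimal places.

Pr(real transient source | anomaly flag, cosmic-ray hit) ≈ 0.239

Sum P(anomaly flag|·) weighted by the priors over both values of real transient source:
  P(anomaly flag | cosmic-ray hit) = 0.63×0.82 + 0.9×0.18
        = 0.516600 + 0.162000 = 0.678600
Keeping only the real transient source-present terms gives 0.162000, so
  P(real transient source | anomaly flag, cosmic-ray hit) = 0.162000 / 0.678600 ≈ 0.239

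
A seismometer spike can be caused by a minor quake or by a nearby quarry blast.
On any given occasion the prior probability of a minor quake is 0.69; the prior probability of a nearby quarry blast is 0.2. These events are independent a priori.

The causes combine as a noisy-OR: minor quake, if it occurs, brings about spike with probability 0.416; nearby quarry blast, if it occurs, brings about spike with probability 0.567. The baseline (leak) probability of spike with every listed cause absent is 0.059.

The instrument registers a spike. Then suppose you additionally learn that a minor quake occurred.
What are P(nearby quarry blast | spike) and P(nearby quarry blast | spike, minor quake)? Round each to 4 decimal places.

Under noisy-OR, P(spike | causes) = 1 − (1−0.059)·∏(1−qᵢ) over the active causes.
Sum P(spike|·) weighted by the priors over the 4 (minor quake, nearby quarry blast) configurations:
  P(spike) = 0.059·0.31·0.8 + 0.592547·0.31·0.2 + 0.450456·0.69·0.8 + 0.762047·0.69·0.2
        = 0.014632 + 0.036738 + 0.248652 + 0.105162 = 0.405184
Configurations with nearby quarry blast contribute 0.141900, so
  P(nearby quarry blast | spike) = 0.141900 / 0.405184 ≈ 0.3502

With the extra evidence:
P(spike | minor quake) = 0.450456×0.8 + 0.762047×0.2 = 0.360365 + 0.152409 = 0.512774
The nearby quarry blast-present share is 0.762047×0.2 = 0.152409.
Hence the posterior is 0.152409/0.512774 ≈ 0.2972.

P(nearby quarry blast | spike) ≈ 0.3502; P(nearby quarry blast | spike, minor quake) ≈ 0.2972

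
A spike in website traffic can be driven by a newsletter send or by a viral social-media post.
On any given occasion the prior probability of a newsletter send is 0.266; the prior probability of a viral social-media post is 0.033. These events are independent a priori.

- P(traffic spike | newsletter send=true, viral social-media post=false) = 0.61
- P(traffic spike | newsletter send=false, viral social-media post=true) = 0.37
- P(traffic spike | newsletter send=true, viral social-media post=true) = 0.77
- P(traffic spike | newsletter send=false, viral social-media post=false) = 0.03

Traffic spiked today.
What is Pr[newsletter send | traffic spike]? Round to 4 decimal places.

Pr[newsletter send | traffic spike] ≈ 0.8440

P(traffic spike) = 0.03*0.734*0.967 + 0.37*0.734*0.033 + 0.61*0.266*0.967 + 0.77*0.266*0.033 = 0.021293 + 0.008962 + 0.156905 + 0.006759 = 0.193919
Of this, 0.163664 comes from 0.156905 + 0.006759 (the newsletter send=true cases).
Hence the posterior is 0.163664/0.193919 ≈ 0.8440.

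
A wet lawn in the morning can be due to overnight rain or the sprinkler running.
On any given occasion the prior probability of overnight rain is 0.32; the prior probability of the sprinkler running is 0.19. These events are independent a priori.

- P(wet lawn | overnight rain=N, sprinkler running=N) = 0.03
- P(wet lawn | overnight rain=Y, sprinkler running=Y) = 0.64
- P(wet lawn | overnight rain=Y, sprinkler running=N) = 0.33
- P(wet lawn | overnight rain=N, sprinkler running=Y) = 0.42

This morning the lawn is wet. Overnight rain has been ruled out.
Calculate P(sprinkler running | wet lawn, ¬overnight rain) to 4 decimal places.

P(sprinkler running | wet lawn, ¬overnight rain) ≈ 0.7666

Enumerate both values of sprinkler running and weight by the priors:
  P(wet lawn | ¬overnight rain) = 0.03·0.81 + 0.42·0.19
        = 0.024300 + 0.079800 = 0.104100
Configurations with sprinkler running contribute 0.079800, so
  P(sprinkler running | wet lawn, ¬overnight rain) = 0.079800 / 0.104100 ≈ 0.7666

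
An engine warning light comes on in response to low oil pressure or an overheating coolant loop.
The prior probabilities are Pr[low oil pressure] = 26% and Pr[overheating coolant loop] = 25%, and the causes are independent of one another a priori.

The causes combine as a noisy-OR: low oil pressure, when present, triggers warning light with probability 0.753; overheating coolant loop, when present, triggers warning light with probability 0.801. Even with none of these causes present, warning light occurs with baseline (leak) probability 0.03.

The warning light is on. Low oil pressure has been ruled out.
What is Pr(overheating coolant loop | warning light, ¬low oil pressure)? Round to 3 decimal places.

Under noisy-OR, P(warning light | causes) = 1 − (1−0.03)·∏(1−qᵢ) over the active causes.
Weight on overheating coolant loop=true, given the evidence: 0.80697×0.25 = 0.201742
Denominator P(warning light | ¬low oil pressure): 0.03×0.75 + 0.80697×0.25 = 0.224242
P(overheating coolant loop | warning light, ¬low oil pressure) = 0.201742/0.224242 ≈ 0.900

Pr(overheating coolant loop | warning light, ¬low oil pressure) ≈ 0.900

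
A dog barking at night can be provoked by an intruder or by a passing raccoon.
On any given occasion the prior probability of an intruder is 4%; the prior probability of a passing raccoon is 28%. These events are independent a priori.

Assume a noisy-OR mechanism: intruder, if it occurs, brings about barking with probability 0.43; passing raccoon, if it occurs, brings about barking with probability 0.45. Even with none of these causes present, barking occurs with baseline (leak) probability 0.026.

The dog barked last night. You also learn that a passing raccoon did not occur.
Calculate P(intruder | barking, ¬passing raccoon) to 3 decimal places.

Under noisy-OR, P(barking | causes) = 1 − (1−0.026)·∏(1−qᵢ) over the active causes.
Numerator (weight on configurations with intruder): 0.44482×0.04 = 0.017793
Normalizer over all consistent configurations: 0.026×0.96 + 0.44482×0.04 = 0.042753
Posterior = 0.017793 / 0.042753 ≈ 0.416

P(intruder | barking, ¬passing raccoon) ≈ 0.416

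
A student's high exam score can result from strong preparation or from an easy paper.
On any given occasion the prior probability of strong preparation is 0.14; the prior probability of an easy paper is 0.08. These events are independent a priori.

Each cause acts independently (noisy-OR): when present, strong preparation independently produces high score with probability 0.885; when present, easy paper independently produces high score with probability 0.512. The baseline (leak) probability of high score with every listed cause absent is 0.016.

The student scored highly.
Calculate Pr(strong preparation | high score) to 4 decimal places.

Pr(strong preparation | high score) ≈ 0.7205

Under noisy-OR, P(high score | causes) = 1 − (1−0.016)·∏(1−qᵢ) over the active causes.
P(high score) = 0.016*0.86*0.92 + 0.519808*0.86*0.08 + 0.88684*0.14*0.92 + 0.944778*0.14*0.08 = 0.012659 + 0.035763 + 0.114225 + 0.010582 = 0.173229
Restricting to configurations with strong preparation present: 0.114225 + 0.010582 = 0.124807.
P(strong preparation | high score) = 0.124807 / 0.173229 ≈ 0.7205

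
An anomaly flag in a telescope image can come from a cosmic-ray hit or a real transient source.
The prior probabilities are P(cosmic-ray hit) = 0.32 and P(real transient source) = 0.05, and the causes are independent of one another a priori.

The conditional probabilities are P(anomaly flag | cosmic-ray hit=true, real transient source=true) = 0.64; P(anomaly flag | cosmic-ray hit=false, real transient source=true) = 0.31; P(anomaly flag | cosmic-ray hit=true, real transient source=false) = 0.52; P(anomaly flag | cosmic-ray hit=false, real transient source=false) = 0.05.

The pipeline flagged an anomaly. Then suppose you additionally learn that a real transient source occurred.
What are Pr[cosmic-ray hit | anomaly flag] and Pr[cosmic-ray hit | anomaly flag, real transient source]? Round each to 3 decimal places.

Pr[cosmic-ray hit | anomaly flag] ≈ 0.797; Pr[cosmic-ray hit | anomaly flag, real transient source] ≈ 0.493

Weight on cosmic-ray hit=true, given the evidence: 0.158080 + 0.010240 = 0.168320
Denominator P(anomaly flag): 0.05×0.68×0.95 + 0.31×0.68×0.05 + 0.52×0.32×0.95 + 0.64×0.32×0.05 = 0.211160
P(cosmic-ray hit | anomaly flag) = 0.168320/0.211160 ≈ 0.797

Now also conditioning on real transient source=true:
Weight on cosmic-ray hit=true, given the evidence: 0.64×0.32 = 0.204800
The normalizing constant is 0.31×0.68 + 0.64×0.32 = 0.415600
P(cosmic-ray hit | anomaly flag, real transient source) = 0.204800/0.415600 ≈ 0.493
Conditioning on real transient source lowers the posterior on cosmic-ray hit: the classic explaining-away effect in a common-effect structure.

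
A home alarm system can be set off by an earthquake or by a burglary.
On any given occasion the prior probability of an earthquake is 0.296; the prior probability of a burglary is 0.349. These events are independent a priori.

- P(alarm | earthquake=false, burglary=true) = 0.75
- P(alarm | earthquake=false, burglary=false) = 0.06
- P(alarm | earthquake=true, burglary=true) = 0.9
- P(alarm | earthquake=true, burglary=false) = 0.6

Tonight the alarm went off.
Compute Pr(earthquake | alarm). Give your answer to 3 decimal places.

Pr(earthquake | alarm) ≈ 0.496

For the numerator, keep only earthquake=true terms: 0.115618 + 0.092974 = 0.208592
Denominator P(alarm): 0.06×0.704×0.651 + 0.75×0.704×0.349 + 0.6×0.296×0.651 + 0.9×0.296×0.349 = 0.420362
P(earthquake | alarm) = 0.208592/0.420362 ≈ 0.496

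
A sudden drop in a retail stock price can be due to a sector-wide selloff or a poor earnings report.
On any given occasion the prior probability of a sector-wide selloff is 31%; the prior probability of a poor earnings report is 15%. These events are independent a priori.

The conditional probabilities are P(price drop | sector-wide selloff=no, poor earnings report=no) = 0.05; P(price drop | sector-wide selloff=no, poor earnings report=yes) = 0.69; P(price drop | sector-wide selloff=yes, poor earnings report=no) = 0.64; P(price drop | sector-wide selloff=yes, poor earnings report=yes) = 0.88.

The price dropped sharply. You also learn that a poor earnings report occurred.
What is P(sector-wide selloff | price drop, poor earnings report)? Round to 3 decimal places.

P(sector-wide selloff | price drop, poor earnings report) ≈ 0.364

P(price drop | poor earnings report) = 0.69×0.69 + 0.88×0.31 = 0.476100 + 0.272800 = 0.748900
Restricting to configurations with sector-wide selloff present: 0.88×0.31 = 0.272800.
Hence the posterior is 0.272800/0.748900 ≈ 0.364.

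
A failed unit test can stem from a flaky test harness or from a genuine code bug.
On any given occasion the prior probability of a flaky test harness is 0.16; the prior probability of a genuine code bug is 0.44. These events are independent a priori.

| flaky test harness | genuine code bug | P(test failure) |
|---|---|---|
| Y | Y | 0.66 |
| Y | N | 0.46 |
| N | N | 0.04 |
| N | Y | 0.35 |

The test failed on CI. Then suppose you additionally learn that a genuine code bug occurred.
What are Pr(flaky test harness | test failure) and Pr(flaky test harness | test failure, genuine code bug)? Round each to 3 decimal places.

Pr(flaky test harness | test failure) ≈ 0.372; Pr(flaky test harness | test failure, genuine code bug) ≈ 0.264

P(test failure) = 0.04·0.84·0.56 + 0.35·0.84·0.44 + 0.46·0.16·0.56 + 0.66·0.16·0.44 = 0.018816 + 0.129360 + 0.041216 + 0.046464 = 0.235856
Of this, 0.087680 comes from 0.041216 + 0.046464 (the flaky test harness=true cases).
So P(flaky test harness | test failure) = 0.087680/0.235856 ≈ 0.372.

Now also conditioning on genuine code bug=true:
By total probability over both values of flaky test harness:
  P(test failure | genuine code bug) = 0.35·0.84 + 0.66·0.16
        = 0.294000 + 0.105600 = 0.399600
Configurations with flaky test harness contribute 0.105600, so
  P(flaky test harness | test failure, genuine code bug) = 0.105600 / 0.399600 ≈ 0.264
— genuine code bug explains away the evidence for flaky test harness.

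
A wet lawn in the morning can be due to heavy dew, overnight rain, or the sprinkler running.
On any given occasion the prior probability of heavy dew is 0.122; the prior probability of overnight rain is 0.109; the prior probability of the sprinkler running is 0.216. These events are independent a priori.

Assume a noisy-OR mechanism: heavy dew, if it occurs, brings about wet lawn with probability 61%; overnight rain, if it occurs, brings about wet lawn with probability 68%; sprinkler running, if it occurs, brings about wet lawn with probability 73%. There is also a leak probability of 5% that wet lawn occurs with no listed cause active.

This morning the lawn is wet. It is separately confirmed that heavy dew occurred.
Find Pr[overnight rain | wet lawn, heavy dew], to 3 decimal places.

Pr[overnight rain | wet lawn, heavy dew] ≈ 0.138

Under noisy-OR, P(wet lawn | causes) = 1 − (1−0.05)·∏(1−qᵢ) over the active causes.
For the numerator, keep only overnight rain=true terms: 0.075324 + 0.022790 = 0.098114
Denominator P(wet lawn | heavy dew): 0.6295·0.891·0.784 + 0.899965·0.891·0.216 + 0.88144·0.109·0.784 + 0.967989·0.109·0.216 = 0.711051
Posterior = 0.098114 / 0.711051 ≈ 0.138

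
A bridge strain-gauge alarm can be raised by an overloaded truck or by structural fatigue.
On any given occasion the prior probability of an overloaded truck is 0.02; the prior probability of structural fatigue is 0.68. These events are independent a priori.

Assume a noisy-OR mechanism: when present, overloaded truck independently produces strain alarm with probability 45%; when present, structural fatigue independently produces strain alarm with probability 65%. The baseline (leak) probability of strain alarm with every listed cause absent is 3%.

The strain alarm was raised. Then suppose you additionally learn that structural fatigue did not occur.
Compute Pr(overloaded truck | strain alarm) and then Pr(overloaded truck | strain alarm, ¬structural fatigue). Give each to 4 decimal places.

Under noisy-OR, P(strain alarm | causes) = 1 − (1−0.03)·∏(1−qᵢ) over the active causes.
P(strain alarm) = 0.03·0.98·0.32 + 0.6605·0.98·0.68 + 0.4665·0.02·0.32 + 0.813275·0.02·0.68 = 0.009408 + 0.440157 + 0.002986 + 0.011061 = 0.463612
The overloaded truck-present share is 0.002986 + 0.011061 = 0.014047.
P(overloaded truck | strain alarm) = 0.014047 / 0.463612 ≈ 0.0303

With the extra evidence:
P(strain alarm | ¬structural fatigue) = 0.03*0.98 + 0.4665*0.02 = 0.029400 + 0.009330 = 0.038730
Of this, 0.009330 comes from 0.4665*0.02 (the overloaded truck=true cases).
So P(overloaded truck | strain alarm, ¬structural fatigue) = 0.009330/0.038730 ≈ 0.2409.
With structural fatigue excluded, overloaded truck must carry more of the explanatory weight for the strain alarm.

Pr(overloaded truck | strain alarm) ≈ 0.0303; Pr(overloaded truck | strain alarm, ¬structural fatigue) ≈ 0.2409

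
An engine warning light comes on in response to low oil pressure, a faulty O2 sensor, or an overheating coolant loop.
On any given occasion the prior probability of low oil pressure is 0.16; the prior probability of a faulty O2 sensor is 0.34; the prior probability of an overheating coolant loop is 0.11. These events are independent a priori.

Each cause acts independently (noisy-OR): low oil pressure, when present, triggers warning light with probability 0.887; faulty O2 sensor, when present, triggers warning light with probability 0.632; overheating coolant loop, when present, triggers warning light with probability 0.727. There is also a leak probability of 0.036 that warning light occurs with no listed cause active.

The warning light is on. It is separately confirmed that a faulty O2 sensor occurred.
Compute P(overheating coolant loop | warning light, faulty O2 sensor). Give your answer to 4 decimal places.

P(overheating coolant loop | warning light, faulty O2 sensor) ≈ 0.1401

Under noisy-OR, P(warning light | causes) = 1 − (1−0.036)·∏(1−qᵢ) over the active causes.
Sum P(warning light|·) weighted by the priors over the 4 (low oil pressure, overheating coolant loop) configurations:
  P(warning light | faulty O2 sensor) = 0.645248×0.84×0.89 + 0.903153×0.84×0.11 + 0.959913×0.16×0.89 + 0.989056×0.16×0.11
        = 0.482387 + 0.083451 + 0.136692 + 0.017407 = 0.719937
Configurations with overheating coolant loop contribute 0.100858, so
  P(overheating coolant loop | warning light, faulty O2 sensor) = 0.100858 / 0.719937 ≈ 0.1401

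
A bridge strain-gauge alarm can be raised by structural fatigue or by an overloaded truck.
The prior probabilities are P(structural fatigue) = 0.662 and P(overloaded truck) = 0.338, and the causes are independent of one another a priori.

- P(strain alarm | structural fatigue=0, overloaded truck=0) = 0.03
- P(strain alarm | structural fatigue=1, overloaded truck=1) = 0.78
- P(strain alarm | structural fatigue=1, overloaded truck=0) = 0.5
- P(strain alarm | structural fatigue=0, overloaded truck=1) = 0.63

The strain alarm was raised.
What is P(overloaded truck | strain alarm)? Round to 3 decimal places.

P(overloaded truck | strain alarm) ≈ 0.522

Numerator (weight on configurations with overloaded truck): 0.071974 + 0.174530 = 0.246504
The normalizing constant is 0.03×0.338×0.662 + 0.63×0.338×0.338 + 0.5×0.662×0.662 + 0.78×0.662×0.338 = 0.472339
P(overloaded truck | strain alarm) = 0.246504/0.472339 ≈ 0.522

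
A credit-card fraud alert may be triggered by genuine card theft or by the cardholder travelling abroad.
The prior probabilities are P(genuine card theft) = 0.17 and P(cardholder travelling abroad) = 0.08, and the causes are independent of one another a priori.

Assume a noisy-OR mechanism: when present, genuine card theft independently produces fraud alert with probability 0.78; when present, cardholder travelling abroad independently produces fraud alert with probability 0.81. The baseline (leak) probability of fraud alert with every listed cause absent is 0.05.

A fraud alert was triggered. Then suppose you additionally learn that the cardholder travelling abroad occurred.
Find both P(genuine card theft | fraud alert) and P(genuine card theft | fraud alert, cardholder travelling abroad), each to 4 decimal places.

Under noisy-OR, P(fraud alert | causes) = 1 − (1−0.05)·∏(1−qᵢ) over the active causes.
P(fraud alert) = 0.05×0.83×0.92 + 0.8195×0.83×0.08 + 0.791×0.17×0.92 + 0.96029×0.17×0.08 = 0.038180 + 0.054415 + 0.123712 + 0.013060 = 0.229367
The genuine card theft-present share is 0.123712 + 0.013060 = 0.136772.
P(genuine card theft | fraud alert) = 0.136772 / 0.229367 ≈ 0.5963

Now also conditioning on cardholder travelling abroad=true:
For the numerator, keep only genuine card theft=true terms: 0.96029×0.17 = 0.163249
The normalizing constant is 0.8195×0.83 + 0.96029×0.17 = 0.843434
P(genuine card theft | fraud alert, cardholder travelling abroad) = 0.163249/0.843434 ≈ 0.1936
This is intercausal reasoning (explaining away): once cardholder travelling abroad accounts for the fraud alert, genuine card theft becomes less likely.

P(genuine card theft | fraud alert) ≈ 0.5963; P(genuine card theft | fraud alert, cardholder travelling abroad) ≈ 0.1936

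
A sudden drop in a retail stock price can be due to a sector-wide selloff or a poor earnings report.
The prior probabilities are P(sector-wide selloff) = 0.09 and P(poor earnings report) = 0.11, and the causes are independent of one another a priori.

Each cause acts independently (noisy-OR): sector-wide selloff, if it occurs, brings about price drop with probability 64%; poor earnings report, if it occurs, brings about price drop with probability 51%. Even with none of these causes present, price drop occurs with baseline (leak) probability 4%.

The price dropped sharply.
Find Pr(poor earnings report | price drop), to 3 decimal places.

Under noisy-OR, P(price drop | causes) = 1 − (1−0.04)·∏(1−qᵢ) over the active causes.
Enumerate the 4 (sector-wide selloff, poor earnings report) configurations and weight by the priors:
  P(price drop) = 0.04×0.91×0.89 + 0.5296×0.91×0.11 + 0.6544×0.09×0.89 + 0.830656×0.09×0.11
        = 0.032396 + 0.053013 + 0.052417 + 0.008223 = 0.146049
Configurations with poor earnings report contribute 0.061236, so
  P(poor earnings report | price drop) = 0.061236 / 0.146049 ≈ 0.419

Pr(poor earnings report | price drop) ≈ 0.419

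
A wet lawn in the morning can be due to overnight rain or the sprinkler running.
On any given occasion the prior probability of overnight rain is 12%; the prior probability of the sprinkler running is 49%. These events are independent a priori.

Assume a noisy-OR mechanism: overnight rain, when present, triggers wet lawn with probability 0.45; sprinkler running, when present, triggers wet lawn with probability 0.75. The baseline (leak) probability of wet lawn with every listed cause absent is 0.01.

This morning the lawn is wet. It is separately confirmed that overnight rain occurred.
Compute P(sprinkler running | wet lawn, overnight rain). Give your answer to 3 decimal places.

Under noisy-OR, P(wet lawn | causes) = 1 − (1−0.01)·∏(1−qᵢ) over the active causes.
P(wet lawn | overnight rain) = 0.4555*0.51 + 0.863875*0.49 = 0.232305 + 0.423299 = 0.655604
Of this, 0.423299 comes from 0.863875*0.49 (the sprinkler running=true cases).
Hence the posterior is 0.423299/0.655604 ≈ 0.646.

P(sprinkler running | wet lawn, overnight rain) ≈ 0.646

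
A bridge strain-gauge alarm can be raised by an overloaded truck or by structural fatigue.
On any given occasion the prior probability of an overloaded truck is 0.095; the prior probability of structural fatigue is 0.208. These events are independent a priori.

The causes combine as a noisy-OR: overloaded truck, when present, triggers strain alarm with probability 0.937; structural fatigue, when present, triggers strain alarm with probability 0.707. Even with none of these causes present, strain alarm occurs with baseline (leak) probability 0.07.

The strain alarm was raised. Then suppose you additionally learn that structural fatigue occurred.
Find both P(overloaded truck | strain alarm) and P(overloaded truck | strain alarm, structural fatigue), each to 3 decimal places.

Under noisy-OR, P(strain alarm | causes) = 1 − (1−0.07)·∏(1−qᵢ) over the active causes.
P(strain alarm) = 0.07×0.905×0.792 + 0.72751×0.905×0.208 + 0.94141×0.095×0.792 + 0.982833×0.095×0.208 = 0.050173 + 0.136946 + 0.070832 + 0.019421 = 0.277372
Restricting to configurations with overloaded truck present: 0.070832 + 0.019421 = 0.090253.
Hence the posterior is 0.090253/0.277372 ≈ 0.325.

Now also conditioning on structural fatigue=true:
Numerator (weight on configurations with overloaded truck): 0.982833×0.095 = 0.093369
Denominator P(strain alarm | structural fatigue): 0.72751×0.905 + 0.982833×0.095 = 0.751766
P(overloaded truck | strain alarm, structural fatigue) = 0.093369/0.751766 ≈ 0.124
— structural fatigue explains away the evidence for overloaded truck.

P(overloaded truck | strain alarm) ≈ 0.325; P(overloaded truck | strain alarm, structural fatigue) ≈ 0.124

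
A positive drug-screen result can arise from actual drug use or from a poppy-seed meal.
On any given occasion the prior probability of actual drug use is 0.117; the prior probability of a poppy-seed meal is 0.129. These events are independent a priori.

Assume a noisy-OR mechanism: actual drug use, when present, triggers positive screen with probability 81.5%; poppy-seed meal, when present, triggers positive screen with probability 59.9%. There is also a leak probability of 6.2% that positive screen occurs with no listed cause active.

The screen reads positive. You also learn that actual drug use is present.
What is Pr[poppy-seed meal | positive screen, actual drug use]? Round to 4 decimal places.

Pr[poppy-seed meal | positive screen, actual drug use] ≈ 0.1429

Under noisy-OR, P(positive screen | causes) = 1 − (1−0.062)·∏(1−qᵢ) over the active causes.
For the numerator, keep only poppy-seed meal=true terms: 0.930414*0.129 = 0.120023
Denominator P(positive screen | actual drug use): 0.82647*0.871 + 0.930414*0.129 = 0.839878
P(poppy-seed meal | positive screen, actual drug use) = 0.120023/0.839878 ≈ 0.1429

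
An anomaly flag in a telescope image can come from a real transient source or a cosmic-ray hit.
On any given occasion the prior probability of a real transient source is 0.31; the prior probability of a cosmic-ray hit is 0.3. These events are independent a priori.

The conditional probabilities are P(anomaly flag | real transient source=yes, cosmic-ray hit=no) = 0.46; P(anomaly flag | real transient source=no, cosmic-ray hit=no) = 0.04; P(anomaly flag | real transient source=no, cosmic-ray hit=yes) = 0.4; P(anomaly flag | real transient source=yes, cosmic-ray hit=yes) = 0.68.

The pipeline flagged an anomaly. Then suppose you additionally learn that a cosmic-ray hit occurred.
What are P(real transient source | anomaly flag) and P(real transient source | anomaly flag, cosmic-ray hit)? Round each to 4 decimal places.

Numerator (weight on configurations with real transient source): 0.099820 + 0.063240 = 0.163060
Denominator P(anomaly flag): 0.04*0.69*0.7 + 0.4*0.69*0.3 + 0.46*0.31*0.7 + 0.68*0.31*0.3 = 0.265180
P(real transient source | anomaly flag) = 0.163060/0.265180 ≈ 0.6149

Now condition on the additional information:
Weight on real transient source=true, given the evidence: 0.68·0.31 = 0.210800
Normalizer over all consistent configurations: 0.4·0.69 + 0.68·0.31 = 0.486800
P(real transient source | anomaly flag, cosmic-ray hit) = 0.210800/0.486800 ≈ 0.4330
— cosmic-ray hit explains away the evidence for real transient source.

P(real transient source | anomaly flag) ≈ 0.6149; P(real transient source | anomaly flag, cosmic-ray hit) ≈ 0.4330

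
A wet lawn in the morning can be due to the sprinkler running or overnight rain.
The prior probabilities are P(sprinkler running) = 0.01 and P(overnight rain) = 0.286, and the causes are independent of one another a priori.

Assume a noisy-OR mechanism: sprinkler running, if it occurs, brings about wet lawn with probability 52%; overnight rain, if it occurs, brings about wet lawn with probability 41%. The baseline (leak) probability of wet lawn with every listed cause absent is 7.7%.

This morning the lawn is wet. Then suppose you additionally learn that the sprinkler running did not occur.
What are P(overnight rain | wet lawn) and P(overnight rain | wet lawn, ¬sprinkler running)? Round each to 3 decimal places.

Under noisy-OR, P(wet lawn | causes) = 1 − (1−0.077)·∏(1−qᵢ) over the active causes.
By total probability over the 4 (sprinkler running, overnight rain) configurations:
  P(wet lawn) = 0.077×0.99×0.714 + 0.45543×0.99×0.286 + 0.55696×0.01×0.714 + 0.738606×0.01×0.286
        = 0.054428 + 0.128950 + 0.003977 + 0.002112 = 0.189467
Configurations with overnight rain contribute 0.131062, so
  P(overnight rain | wet lawn) = 0.131062 / 0.189467 ≈ 0.692

Now also conditioning on sprinkler running≠true:
For the numerator, keep only overnight rain=true terms: 0.45543×0.286 = 0.130253
Denominator P(wet lawn | ¬sprinkler running): 0.077×0.714 + 0.45543×0.286 = 0.185231
Posterior = 0.130253 / 0.185231 ≈ 0.703

P(overnight rain | wet lawn) ≈ 0.692; P(overnight rain | wet lawn, ¬sprinkler running) ≈ 0.703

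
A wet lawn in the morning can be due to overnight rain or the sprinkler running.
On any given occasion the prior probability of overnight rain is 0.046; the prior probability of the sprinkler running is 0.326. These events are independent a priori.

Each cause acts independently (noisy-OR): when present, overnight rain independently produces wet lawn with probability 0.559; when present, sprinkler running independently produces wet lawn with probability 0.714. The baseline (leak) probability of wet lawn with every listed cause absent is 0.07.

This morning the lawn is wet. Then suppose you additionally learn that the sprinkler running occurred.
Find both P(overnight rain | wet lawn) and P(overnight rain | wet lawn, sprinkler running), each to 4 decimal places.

P(overnight rain | wet lawn) ≈ 0.1034; P(overnight rain | wet lawn, sprinkler running) ≈ 0.0548

Under noisy-OR, P(wet lawn | causes) = 1 − (1−0.07)·∏(1−qᵢ) over the active causes.
P(wet lawn) = 0.07*0.954*0.674 + 0.73402*0.954*0.326 + 0.58987*0.046*0.674 + 0.882703*0.046*0.326 = 0.045010 + 0.228283 + 0.018288 + 0.013237 = 0.304818
Of this, 0.031525 comes from 0.018288 + 0.013237 (the overnight rain=true cases).
Hence the posterior is 0.031525/0.304818 ≈ 0.1034.

Now condition on the additional information:
By total probability over both values of overnight rain:
  P(wet lawn | sprinkler running) = 0.73402×0.954 + 0.882703×0.046
        = 0.700255 + 0.040604 = 0.740859
The terms with overnight rain present sum to 0.040604, so
  P(overnight rain | wet lawn, sprinkler running) = 0.040604 / 0.740859 ≈ 0.0548
This is intercausal reasoning (explaining away): once sprinkler running accounts for the wet lawn, overnight rain becomes less likely.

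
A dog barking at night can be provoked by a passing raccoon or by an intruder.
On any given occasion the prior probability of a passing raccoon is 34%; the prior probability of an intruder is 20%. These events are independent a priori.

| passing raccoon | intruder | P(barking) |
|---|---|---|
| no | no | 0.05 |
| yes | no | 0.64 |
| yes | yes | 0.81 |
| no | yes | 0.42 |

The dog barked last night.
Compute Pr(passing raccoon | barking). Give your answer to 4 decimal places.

P(barking) = 0.05·0.66·0.8 + 0.42·0.66·0.2 + 0.64·0.34·0.8 + 0.81·0.34·0.2 = 0.026400 + 0.055440 + 0.174080 + 0.055080 = 0.311000
The passing raccoon-present share is 0.174080 + 0.055080 = 0.229160.
P(passing raccoon | barking) = 0.229160 / 0.311000 ≈ 0.7368

Pr(passing raccoon | barking) ≈ 0.7368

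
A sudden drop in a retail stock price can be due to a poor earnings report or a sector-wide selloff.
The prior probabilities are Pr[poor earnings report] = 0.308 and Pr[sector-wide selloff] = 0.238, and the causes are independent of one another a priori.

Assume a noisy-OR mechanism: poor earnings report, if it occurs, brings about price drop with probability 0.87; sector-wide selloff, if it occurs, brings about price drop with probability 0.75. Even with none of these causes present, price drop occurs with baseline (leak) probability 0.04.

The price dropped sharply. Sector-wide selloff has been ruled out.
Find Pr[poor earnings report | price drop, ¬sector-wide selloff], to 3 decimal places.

Under noisy-OR, P(price drop | causes) = 1 − (1−0.04)·∏(1−qᵢ) over the active causes.
Weight on poor earnings report=true, given the evidence: 0.8752×0.308 = 0.269562
The normalizing constant is 0.04×0.692 + 0.8752×0.308 = 0.297242
P(poor earnings report | price drop, ¬sector-wide selloff) = 0.269562/0.297242 ≈ 0.907

Pr[poor earnings report | price drop, ¬sector-wide selloff] ≈ 0.907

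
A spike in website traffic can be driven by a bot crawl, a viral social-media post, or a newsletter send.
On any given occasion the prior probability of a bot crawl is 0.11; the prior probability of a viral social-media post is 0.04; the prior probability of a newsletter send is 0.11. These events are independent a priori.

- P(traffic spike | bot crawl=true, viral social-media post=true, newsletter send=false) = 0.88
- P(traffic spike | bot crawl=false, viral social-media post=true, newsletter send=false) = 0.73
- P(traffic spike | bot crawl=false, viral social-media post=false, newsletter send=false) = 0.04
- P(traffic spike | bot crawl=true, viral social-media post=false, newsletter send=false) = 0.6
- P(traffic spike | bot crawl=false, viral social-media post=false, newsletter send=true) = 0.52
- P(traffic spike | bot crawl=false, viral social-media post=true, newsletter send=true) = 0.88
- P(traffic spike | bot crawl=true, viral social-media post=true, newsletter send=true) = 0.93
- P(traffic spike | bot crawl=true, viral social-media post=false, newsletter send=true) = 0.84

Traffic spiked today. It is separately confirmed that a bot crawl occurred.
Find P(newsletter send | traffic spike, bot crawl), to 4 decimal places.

P(newsletter send | traffic spike, bot crawl) ≈ 0.1457

Sum P(traffic spike|·) weighted by the priors over the 4 (viral social-media post, newsletter send) configurations:
  P(traffic spike | bot crawl) = 0.6*0.96*0.89 + 0.84*0.96*0.11 + 0.88*0.04*0.89 + 0.93*0.04*0.11
        = 0.512640 + 0.088704 + 0.031328 + 0.004092 = 0.636764
Keeping only the newsletter send-present terms gives 0.092796, so
  P(newsletter send | traffic spike, bot crawl) = 0.092796 / 0.636764 ≈ 0.1457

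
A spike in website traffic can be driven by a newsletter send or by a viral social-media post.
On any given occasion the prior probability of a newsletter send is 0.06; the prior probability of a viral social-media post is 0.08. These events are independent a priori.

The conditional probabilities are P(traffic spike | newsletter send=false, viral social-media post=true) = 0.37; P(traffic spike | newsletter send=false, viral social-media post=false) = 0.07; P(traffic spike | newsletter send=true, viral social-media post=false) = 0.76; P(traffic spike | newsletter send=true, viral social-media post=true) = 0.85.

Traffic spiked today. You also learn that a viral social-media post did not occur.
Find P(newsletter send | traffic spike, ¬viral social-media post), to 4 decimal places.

P(newsletter send | traffic spike, ¬viral social-media post) ≈ 0.4093

Weight on newsletter send=true, given the evidence: 0.76×0.06 = 0.045600
The normalizing constant is 0.07×0.94 + 0.76×0.06 = 0.111400
Posterior = 0.045600 / 0.111400 ≈ 0.4093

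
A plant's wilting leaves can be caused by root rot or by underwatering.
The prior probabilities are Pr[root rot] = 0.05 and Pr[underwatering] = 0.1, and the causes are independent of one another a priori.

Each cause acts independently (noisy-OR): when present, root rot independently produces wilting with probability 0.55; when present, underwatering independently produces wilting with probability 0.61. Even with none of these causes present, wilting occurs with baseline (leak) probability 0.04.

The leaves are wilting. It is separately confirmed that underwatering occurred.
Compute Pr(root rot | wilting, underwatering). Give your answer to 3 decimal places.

Pr(root rot | wilting, underwatering) ≈ 0.065

Under noisy-OR, P(wilting | causes) = 1 − (1−0.04)·∏(1−qᵢ) over the active causes.
Sum P(wilting|·) weighted by the priors over both values of root rot:
  P(wilting | underwatering) = 0.6256·0.95 + 0.83152·0.05
        = 0.594320 + 0.041576 = 0.635896
Keeping only the root rot-present terms gives 0.041576, so
  P(root rot | wilting, underwatering) = 0.041576 / 0.635896 ≈ 0.065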